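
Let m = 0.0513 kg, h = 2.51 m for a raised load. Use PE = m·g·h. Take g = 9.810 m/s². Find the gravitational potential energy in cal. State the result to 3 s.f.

Directly: PE = mgh.
m = 0.0513 kg; h = 2.51 m; g = 9.810 m/s².
PE = 1.263 J
1.263 J × (1 cal / 4.184 J) = 0.3019 cal

0.302 cal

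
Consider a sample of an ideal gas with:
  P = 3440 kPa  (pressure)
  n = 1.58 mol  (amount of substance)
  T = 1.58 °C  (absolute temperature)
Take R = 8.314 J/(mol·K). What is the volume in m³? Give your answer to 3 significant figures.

0.00105 m³

From the ideal-gas law: V = nRT/P.
P = 3440 kPa = 3.440×10^6 Pa; n = 1.58 mol; T = 1.58 °C = 274.7 K; R = 8.314 J/(mol·K).
V = 0.001049 m³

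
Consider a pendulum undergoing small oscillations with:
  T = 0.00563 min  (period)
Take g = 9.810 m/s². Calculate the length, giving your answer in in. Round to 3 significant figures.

Rearranging: L = g·(T/2π)².
T = 0.00563 min = 0.3378 s; g = 9.810 m/s².
L = 0.02835 m
0.02835 m × (1 in / 0.02540 m) = 1.116 in

1.12 in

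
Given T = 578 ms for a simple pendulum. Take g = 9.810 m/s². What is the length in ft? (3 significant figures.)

0.272 ft

Solving T = 2π√(L/g) for L: L = g·(T/2π)².
T = 578 ms = 0.5780 s; g = 9.810 m/s².
L = 0.08302 m
0.08302 m × (1 ft / 0.3048 m) = 0.2724 ft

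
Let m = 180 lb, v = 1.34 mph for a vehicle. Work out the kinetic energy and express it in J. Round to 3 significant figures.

Directly: KE = ½mv².
m = 180 lb = 81.65 kg; v = 1.34 mph = 0.5990 m/s.
KE = 14.65 J  (the unit combination reduces to kg·m²/s² = J)

14.6 J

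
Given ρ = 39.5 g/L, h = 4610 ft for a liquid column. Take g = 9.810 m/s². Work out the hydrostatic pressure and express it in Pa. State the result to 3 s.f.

5.44×10^5 Pa

Directly: P = ρgh.
ρ = 39.5 g/L = 39.50 kg/m³; h = 4610 ft = 1405 m; g = 9.810 m/s².
P = 5.445×10^5 Pa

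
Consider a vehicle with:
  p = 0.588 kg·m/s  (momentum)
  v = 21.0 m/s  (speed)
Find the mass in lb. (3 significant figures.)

0.0617 lb

Rearranging p = m·v for m: m = p/v.
p = 0.588 kg·m/s; v = 21.0 m/s.
m = 0.02800 kg
0.02800 kg × (1 lb / 0.4536 kg) = 0.06173 lb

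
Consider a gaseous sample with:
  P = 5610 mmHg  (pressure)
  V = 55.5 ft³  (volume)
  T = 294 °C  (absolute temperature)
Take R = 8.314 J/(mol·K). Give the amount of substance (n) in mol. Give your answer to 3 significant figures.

Rearranging: n = PV/(RT).
P = 5610 mmHg = 7.479×10^5 Pa; V = 55.5 ft³ = 1.572 m³; T = 294 °C = 567.1 K; R = 8.314 J/(mol·K).
n = 249.3 mol

249 mol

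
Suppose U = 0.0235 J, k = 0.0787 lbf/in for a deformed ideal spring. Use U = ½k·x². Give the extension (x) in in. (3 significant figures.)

Solving U = ½k·x² for x: x = √(2U/k).
U = 0.0235 J; k = 0.0787 lbf/in = 13.78 N/m.
x = 0.05840 m
0.05840 m × (1 in / 0.02540 m) = 2.299 in

2.30 in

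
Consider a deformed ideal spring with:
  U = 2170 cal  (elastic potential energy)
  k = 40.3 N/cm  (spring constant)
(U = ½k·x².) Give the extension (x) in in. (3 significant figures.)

83.6 in

Rearranging U = ½k·x² for x: x = √(2U/k).
U = 2170 cal = 9079 J; k = 40.3 N/cm = 4030 N/m.
x = 2.123 m
2.123 m × (1 in / 0.02540 m) = 83.57 in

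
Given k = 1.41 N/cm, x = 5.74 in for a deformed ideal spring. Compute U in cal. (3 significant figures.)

0.358 cal

U is given directly by: U = ½kx².
k = 1.41 N/cm = 141.0 N/m; x = 5.74 in = 0.1458 m.
U = 1.499 J  (the unit combination reduces to kg·m²/s² = J)
1.499 J × (1 cal / 4.184 J) = 0.3582 cal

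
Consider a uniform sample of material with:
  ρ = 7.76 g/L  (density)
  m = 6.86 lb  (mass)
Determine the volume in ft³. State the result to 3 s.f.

Solving ρ = m/V for V: V = m/ρ.
ρ = 7.76 g/L = 7.760 kg/m³; m = 6.86 lb = 3.112 kg.
V = 0.4010 m³
0.4010 m³ × (1 ft³ / 0.02832 m³) = 14.16 ft³

14.2 ft³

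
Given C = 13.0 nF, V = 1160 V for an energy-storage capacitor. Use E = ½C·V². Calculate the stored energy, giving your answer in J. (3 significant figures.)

E is given directly by: E = ½CV².
C = 13.0 nF = 1.300×10^-8 F; V = 1160 V.
E = 0.008746 J  (the unit combination reduces to kg·m²/s² = J)

0.00875 J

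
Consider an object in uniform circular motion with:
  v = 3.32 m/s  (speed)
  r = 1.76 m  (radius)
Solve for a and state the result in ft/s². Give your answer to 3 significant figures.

20.5 ft/s²

Directly: a = v²/r.
v = 3.32 m/s; r = 1.76 m.
a = 6.263 m/s²
6.263 m/s² × (1 ft/s² / 0.3048 m/s²) = 20.55 ft/s²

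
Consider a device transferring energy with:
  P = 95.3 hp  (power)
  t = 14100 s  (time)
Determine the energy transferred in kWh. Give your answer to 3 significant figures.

278 kWh

Solving P = W/t for W: W = P·t.
P = 95.3 hp = 71065 W; t = 14100 s.
W = 1.002×10^9 J
1.002×10^9 J × (1 kWh / 3.600×10^6 J) = 278.3 kWh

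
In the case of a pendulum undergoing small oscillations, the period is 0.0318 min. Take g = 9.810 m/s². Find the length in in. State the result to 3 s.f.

Rearranging T = 2π√(L/g) for L: L = g·(T/2π)².
T = 0.0318 min = 1.908 s; g = 9.810 m/s².
L = 0.9046 m
0.9046 m × (1 in / 0.02540 m) = 35.61 in

35.6 in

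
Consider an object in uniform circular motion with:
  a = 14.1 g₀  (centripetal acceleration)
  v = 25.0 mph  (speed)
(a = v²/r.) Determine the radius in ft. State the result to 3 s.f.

Rearranging: r = v²/a.
a = 14.1 g₀ = 138.3 m/s²; v = 25.0 mph = 11.18 m/s.
r = 0.9033 m
0.9033 m × (1 ft / 0.3048 m) = 2.964 ft

2.96 ft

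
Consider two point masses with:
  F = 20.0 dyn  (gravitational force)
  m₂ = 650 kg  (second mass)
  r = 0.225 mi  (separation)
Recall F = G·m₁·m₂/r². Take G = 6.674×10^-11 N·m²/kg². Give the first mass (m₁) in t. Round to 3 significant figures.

6.04×10^5 t

From Newton's law of gravitation: m₁ = F·r²/(G·m₂).
F = 20.0 dyn = 2.000×10^-4 N; m₂ = 650 kg; r = 0.225 mi = 362.1 m; G = 6.674×10^-11 N·m²/kg².
m₁ = 6.045×10^8 kg
6.045×10^8 kg × (1 t / 1000 kg) = 6.045×10^5 t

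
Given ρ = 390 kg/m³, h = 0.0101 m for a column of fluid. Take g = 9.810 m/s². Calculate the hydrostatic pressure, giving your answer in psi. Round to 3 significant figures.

P is given directly by: P = ρgh.
ρ = 390 kg/m³; h = 0.0101 m; g = 9.810 m/s².
P = 38.64 Pa  (the unit combination reduces to kg/(m·s²) = Pa)
38.64 Pa × (1 psi / 6895 Pa) = 0.005604 psi

0.00560 psi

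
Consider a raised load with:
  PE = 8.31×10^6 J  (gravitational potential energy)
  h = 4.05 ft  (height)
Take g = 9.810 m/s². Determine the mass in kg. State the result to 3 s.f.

Rearranging PE = m·g·h for m: m = PE/(g·h).
PE = 8.31×10^6 J; h = 4.05 ft = 1.234 m; g = 9.810 m/s².
m = 6.862×10^5 kg

6.86×10^5 kg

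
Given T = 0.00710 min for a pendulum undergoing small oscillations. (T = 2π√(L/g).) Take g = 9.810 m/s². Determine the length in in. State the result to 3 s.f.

1.78 in

Rearranging T = 2π√(L/g) for L: L = g·(T/2π)².
T = 0.00710 min = 0.4260 s; g = 9.810 m/s².
L = 0.04510 m
0.04510 m × (1 in / 0.02540 m) = 1.775 in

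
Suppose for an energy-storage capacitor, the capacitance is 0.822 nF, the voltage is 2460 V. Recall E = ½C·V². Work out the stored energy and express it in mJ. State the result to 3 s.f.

2.49 mJ

Directly: E = ½CV².
C = 0.822 nF = 8.220×10^-10 F; V = 2460 V.
E = 0.002487 J
0.002487 J × (1 mJ / 0.001000 J) = 2.487 mJ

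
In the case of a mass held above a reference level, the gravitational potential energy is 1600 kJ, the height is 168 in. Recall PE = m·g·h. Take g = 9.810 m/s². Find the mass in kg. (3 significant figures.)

Rearranging PE = m·g·h for m: m = PE/(g·h).
PE = 1600 kJ = 1.600×10^6 J; h = 168 in = 4.267 m; g = 9.810 m/s².
m = 38222 kg

38200 kg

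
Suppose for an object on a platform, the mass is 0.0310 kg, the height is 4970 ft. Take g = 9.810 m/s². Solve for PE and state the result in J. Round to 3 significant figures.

PE is given directly by: PE = mgh.
m = 0.0310 kg; h = 4970 ft = 1515 m; g = 9.810 m/s².
PE = 460.7 J

461 J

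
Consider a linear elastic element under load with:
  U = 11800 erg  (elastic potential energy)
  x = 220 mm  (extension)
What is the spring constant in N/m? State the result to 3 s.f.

Solving U = ½k·x² for k: k = 2U/x².
U = 11800 erg = 0.001180 J; x = 220 mm = 0.2200 m.
k = 0.04876 N/m

0.0488 N/m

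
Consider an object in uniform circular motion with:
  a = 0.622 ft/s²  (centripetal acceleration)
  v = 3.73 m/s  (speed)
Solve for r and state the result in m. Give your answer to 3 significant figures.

73.4 m

Rearranging a = v²/r for r: r = v²/a.
a = 0.622 ft/s² = 0.1896 m/s²; v = 3.73 m/s.
r = 73.39 m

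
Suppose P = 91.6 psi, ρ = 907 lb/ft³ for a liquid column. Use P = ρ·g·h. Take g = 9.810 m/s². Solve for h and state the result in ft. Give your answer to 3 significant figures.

Rearranging P = ρ·g·h for h: h = P/(ρ·g).
P = 91.6 psi = 6.316×10^5 Pa; ρ = 907 lb/ft³ = 14529 kg/m³; g = 9.810 m/s².
h = 4.431 m
4.431 m × (1 ft / 0.3048 m) = 14.54 ft

14.5 ft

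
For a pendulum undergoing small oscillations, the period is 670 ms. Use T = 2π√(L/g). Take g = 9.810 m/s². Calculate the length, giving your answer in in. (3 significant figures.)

Rearranging: L = g·(T/2π)².
T = 670 ms = 0.6700 s; g = 9.810 m/s².
L = 0.1115 m
0.1115 m × (1 in / 0.02540 m) = 4.392 in

4.39 in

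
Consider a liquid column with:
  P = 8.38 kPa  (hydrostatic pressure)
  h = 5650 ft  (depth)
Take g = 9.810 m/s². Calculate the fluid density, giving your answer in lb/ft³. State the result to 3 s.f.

Rearranging P = ρ·g·h for ρ: ρ = P/(g·h).
P = 8.38 kPa = 8380 Pa; h = 5650 ft = 1722 m; g = 9.810 m/s².
ρ = 0.4960 kg/m³
0.4960 kg/m³ × (1 lb/ft³ / 16.02 kg/m³) = 0.03097 lb/ft³

0.0310 lb/ft³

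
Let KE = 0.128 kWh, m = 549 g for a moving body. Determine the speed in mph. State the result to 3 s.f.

2900 mph

Rearranging: v = √(2·KE/m).
KE = 0.128 kWh = 4.608×10^5 J; m = 549 g = 0.5490 kg.
v = 1296 m/s
1296 m/s × (1 mph / 0.4470 m/s) = 2898 mph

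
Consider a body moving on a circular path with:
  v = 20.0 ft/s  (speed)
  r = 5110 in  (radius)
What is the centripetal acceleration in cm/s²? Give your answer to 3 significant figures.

Directly: a = v²/r.
v = 20.0 ft/s = 6.096 m/s; r = 5110 in = 129.8 m.
a = 0.2863 m/s²
0.2863 m/s² × (1 cm/s² / 0.01000 m/s²) = 28.63 cm/s²

28.6 cm/s²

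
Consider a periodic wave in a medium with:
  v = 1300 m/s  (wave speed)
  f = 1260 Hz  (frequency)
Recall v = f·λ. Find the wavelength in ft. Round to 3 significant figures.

3.38 ft

Rearranging v = f·λ for λ: λ = v/f.
v = 1300 m/s; f = 1260 Hz.
λ = 1.032 m
1.032 m × (1 ft / 0.3048 m) = 3.385 ft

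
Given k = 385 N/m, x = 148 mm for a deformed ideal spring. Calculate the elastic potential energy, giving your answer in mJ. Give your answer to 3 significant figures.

4220 mJ

Directly: U = ½kx².
k = 385 N/m; x = 148 mm = 0.1480 m.
U = 4.217 J
4.217 J × (1 mJ / 0.001000 J) = 4217 mJ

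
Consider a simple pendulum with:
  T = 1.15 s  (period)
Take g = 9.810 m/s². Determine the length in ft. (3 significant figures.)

Rearranging T = 2π√(L/g) for L: L = g·(T/2π)².
T = 1.15 s; g = 9.810 m/s².
L = 0.3286 m
0.3286 m × (1 ft / 0.3048 m) = 1.078 ft

1.08 ft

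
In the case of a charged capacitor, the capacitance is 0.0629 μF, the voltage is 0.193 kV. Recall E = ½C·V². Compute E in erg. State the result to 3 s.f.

11700 erg

E is given directly by: E = ½CV².
C = 0.0629 μF = 6.290×10^-8 F; V = 0.193 kV = 193.0 V.
E = 0.001171 J  (the unit combination reduces to kg·m²/s² = J)
0.001171 J × (1 erg / 1.000×10^-7 J) = 11715 erg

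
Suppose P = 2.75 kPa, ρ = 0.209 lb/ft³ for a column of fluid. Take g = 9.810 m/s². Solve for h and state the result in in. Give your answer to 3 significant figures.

3300 in

Rearranging: h = P/(ρ·g).
P = 2.75 kPa = 2750 Pa; ρ = 0.209 lb/ft³ = 3.348 kg/m³; g = 9.810 m/s².
h = 83.73 m
83.73 m × (1 in / 0.02540 m) = 3297 in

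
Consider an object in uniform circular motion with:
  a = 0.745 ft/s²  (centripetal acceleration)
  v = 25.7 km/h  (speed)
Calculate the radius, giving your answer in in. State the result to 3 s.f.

Rearranging: r = v²/a.
a = 0.745 ft/s² = 0.2271 m/s²; v = 25.7 km/h = 7.139 m/s.
r = 224.4 m
224.4 m × (1 in / 0.02540 m) = 8836 in

8840 in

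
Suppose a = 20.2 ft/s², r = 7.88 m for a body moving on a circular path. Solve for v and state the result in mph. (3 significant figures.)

15.6 mph

Rearranging a = v²/r for v: v = √(a·r).
a = 20.2 ft/s² = 6.157 m/s²; r = 7.88 m.
v = 6.965 m/s
6.965 m/s × (1 mph / 0.4470 m/s) = 15.58 mph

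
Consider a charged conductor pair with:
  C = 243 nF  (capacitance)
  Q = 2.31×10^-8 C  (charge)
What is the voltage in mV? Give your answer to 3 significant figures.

95.1 mV

Solving C = Q/V for V: V = Q/C.
C = 243 nF = 2.430×10^-7 F; Q = 2.31×10^-8 C.
V = 0.09506 V  (the unit combination reduces to kg·m²/(A·s³) = V)
0.09506 V × (1 mV / 0.001000 V) = 95.06 mV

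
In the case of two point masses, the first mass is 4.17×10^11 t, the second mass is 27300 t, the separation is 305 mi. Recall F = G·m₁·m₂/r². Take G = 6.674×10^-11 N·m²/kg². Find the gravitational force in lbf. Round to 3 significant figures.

0.709 lbf

F is given directly by: F = Gm₁m₂/r².
m₁ = 4.17×10^11 t = 4.170×10^14 kg; m₂ = 27300 t = 2.730×10^7 kg; r = 305 mi = 4.908×10^5 m; G = 6.674×10^-11 N·m²/kg².
F = 3.153 N
3.153 N × (1 lbf / 4.448 N) = 0.7089 lbf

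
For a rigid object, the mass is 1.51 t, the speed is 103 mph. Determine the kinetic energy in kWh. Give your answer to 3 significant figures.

Directly: KE = ½mv².
m = 1.51 t = 1510 kg; v = 103 mph = 46.05 m/s.
KE = 1.601×10^6 J
1.601×10^6 J × (1 kWh / 3.600×10^6 J) = 0.4446 kWh

0.445 kWh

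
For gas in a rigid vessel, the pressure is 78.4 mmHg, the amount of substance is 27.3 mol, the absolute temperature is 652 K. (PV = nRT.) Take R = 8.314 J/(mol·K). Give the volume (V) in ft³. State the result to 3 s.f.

Solving PV = nRT for V: V = nRT/P.
P = 78.4 mmHg = 10452 Pa; n = 27.3 mol; T = 652 K; R = 8.314 J/(mol·K).
V = 14.16 m³
14.16 m³ × (1 ft³ / 0.02832 m³) = 500.0 ft³

500 ft³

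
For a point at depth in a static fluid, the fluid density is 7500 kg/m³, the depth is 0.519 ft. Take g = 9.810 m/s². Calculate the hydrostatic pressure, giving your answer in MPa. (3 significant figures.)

P is given directly by: P = ρgh.
ρ = 7500 kg/m³; h = 0.519 ft = 0.1582 m; g = 9.810 m/s².
P = 11639 Pa  (the unit combination reduces to kg/(m·s²) = Pa)
11639 Pa × (1 MPa / 1.000×10^6 Pa) = 0.01164 MPa

0.0116 MPa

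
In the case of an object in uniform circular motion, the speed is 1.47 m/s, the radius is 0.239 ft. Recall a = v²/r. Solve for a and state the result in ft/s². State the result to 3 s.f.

97.3 ft/s²

a is given directly by: a = v²/r.
v = 1.47 m/s; r = 0.239 ft = 0.07285 m.
a = 29.66 m/s²
29.66 m/s² × (1 ft/s² / 0.3048 m/s²) = 97.32 ft/s²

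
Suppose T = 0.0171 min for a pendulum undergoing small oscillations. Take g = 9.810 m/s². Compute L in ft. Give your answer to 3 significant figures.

Solving T = 2π√(L/g) for L: L = g·(T/2π)².
T = 0.0171 min = 1.026 s; g = 9.810 m/s².
L = 0.2616 m
0.2616 m × (1 ft / 0.3048 m) = 0.8582 ft

0.858 ft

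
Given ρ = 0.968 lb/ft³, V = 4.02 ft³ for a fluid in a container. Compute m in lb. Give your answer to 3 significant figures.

Rearranging: m = ρV.
ρ = 0.968 lb/ft³ = 15.51 kg/m³; V = 4.02 ft³ = 0.1138 m³.
m = 1.765 kg
1.765 kg × (1 lb / 0.4536 kg) = 3.891 lb

3.89 lb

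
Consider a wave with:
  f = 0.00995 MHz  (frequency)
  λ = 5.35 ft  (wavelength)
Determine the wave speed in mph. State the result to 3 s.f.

36300 mph

v is given directly by: v = fλ.
f = 0.00995 MHz = 9950 Hz; λ = 5.35 ft = 1.631 m.
v = 16225 m/s
16225 m/s × (1 mph / 0.4470 m/s) = 36295 mph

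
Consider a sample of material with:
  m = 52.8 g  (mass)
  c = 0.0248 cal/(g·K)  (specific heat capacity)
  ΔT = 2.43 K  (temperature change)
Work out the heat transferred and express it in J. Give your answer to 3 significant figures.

13.3 J

Q is given directly by: Q = mcΔT.
m = 52.8 g = 0.05280 kg; c = 0.0248 cal/(g·K) = 103.8 J/(kg·K); ΔT = 2.43 K.
Q = 13.31 J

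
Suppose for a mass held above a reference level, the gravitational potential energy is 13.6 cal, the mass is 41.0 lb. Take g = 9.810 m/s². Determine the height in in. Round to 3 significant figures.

Solving PE = m·g·h for h: h = PE/(m·g).
PE = 13.6 cal = 56.90 J; m = 41.0 lb = 18.60 kg; g = 9.810 m/s².
h = 0.3119 m
0.3119 m × (1 in / 0.02540 m) = 12.28 in

12.3 in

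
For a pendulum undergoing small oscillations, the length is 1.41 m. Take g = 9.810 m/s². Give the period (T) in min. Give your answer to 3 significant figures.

0.0397 min

T is given directly by: T = 2π√(L/g).
L = 1.41 m; g = 9.810 m/s².
T = 2.382 s
2.382 s × (1 min / 60.00 s) = 0.03970 min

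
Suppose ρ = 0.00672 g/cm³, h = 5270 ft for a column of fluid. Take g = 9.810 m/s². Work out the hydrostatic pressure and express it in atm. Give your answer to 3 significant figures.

Directly: P = ρgh.
ρ = 0.00672 g/cm³ = 6.720 kg/m³; h = 5270 ft = 1606 m; g = 9.810 m/s².
P = 1.059×10^5 Pa
1.059×10^5 Pa × (1 atm / 1.013×10^5 Pa) = 1.045 atm

1.05 atm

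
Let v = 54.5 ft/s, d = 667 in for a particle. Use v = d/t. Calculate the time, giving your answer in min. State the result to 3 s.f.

Solving v = d/t for t: t = d/v.
v = 54.5 ft/s = 16.61 m/s; d = 667 in = 16.94 m.
t = 1.020 s
1.020 s × (1 min / 60.00 s) = 0.01700 min

0.0170 min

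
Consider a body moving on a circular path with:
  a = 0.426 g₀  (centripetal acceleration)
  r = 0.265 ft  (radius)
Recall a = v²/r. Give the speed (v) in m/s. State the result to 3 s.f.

Rearranging a = v²/r for v: v = √(a·r).
a = 0.426 g₀ = 4.178 m/s²; r = 0.265 ft = 0.08077 m.
v = 0.5809 m/s

0.581 m/s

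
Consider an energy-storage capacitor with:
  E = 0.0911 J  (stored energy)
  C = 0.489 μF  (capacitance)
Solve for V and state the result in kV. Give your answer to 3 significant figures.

0.610 kV

Rearranging: V = √(2E/C).
E = 0.0911 J; C = 0.489 μF = 4.890×10^-7 F.
V = 610.4 V
610.4 V × (1 kV / 1000 V) = 0.6104 kV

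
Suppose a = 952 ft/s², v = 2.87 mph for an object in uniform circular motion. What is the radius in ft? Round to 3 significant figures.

Rearranging a = v²/r for r: r = v²/a.
a = 952 ft/s² = 290.2 m/s²; v = 2.87 mph = 1.283 m/s.
r = 0.005673 m
0.005673 m × (1 ft / 0.3048 m) = 0.01861 ft

0.0186 ft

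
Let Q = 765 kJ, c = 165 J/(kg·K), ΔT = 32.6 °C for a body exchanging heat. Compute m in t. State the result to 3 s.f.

Rearranging: m = Q/(c·ΔT).
Q = 765 kJ = 7.650×10^5 J; c = 165 J/(kg·K); ΔT = 32.6 °C = 32.60 K.
m = 142.2 kg
142.2 kg × (1 t / 1000 kg) = 0.1422 t

0.142 t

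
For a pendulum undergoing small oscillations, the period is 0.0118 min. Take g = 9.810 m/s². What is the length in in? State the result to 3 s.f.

4.90 in

Solving T = 2π√(L/g) for L: L = g·(T/2π)².
T = 0.0118 min = 0.7080 s; g = 9.810 m/s².
L = 0.1246 m
0.1246 m × (1 in / 0.02540 m) = 4.904 in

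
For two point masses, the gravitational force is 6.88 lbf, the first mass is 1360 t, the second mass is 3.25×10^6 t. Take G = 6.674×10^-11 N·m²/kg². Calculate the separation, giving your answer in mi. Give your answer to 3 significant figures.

From Newton's law of gravitation: r = √(G·m₁m₂/F).
F = 6.88 lbf = 30.60 N; m₁ = 1360 t = 1.360×10^6 kg; m₂ = 3.25×10^6 t = 3.250×10^9 kg; G = 6.674×10^-11 N·m²/kg².
r = 98.18 m
98.18 m × (1 mi / 1609 m) = 0.06101 mi

0.0610 mi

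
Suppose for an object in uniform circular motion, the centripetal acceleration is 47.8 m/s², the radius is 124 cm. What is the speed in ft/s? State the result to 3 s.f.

25.3 ft/s

Rearranging a = v²/r for v: v = √(a·r).
a = 47.8 m/s²; r = 124 cm = 1.240 m.
v = 7.699 m/s
7.699 m/s × (1 ft/s / 0.3048 m/s) = 25.26 ft/s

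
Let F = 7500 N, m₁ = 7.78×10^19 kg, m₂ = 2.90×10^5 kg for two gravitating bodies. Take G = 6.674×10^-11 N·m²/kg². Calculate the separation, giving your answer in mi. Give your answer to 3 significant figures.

278 mi

From Newton's law of gravitation: r = √(G·m₁m₂/F).
F = 7500 N; m₁ = 7.78×10^19 kg; m₂ = 2.90×10^5 kg; G = 6.674×10^-11 N·m²/kg².
r = 4.481×10^5 m
4.481×10^5 m × (1 mi / 1609 m) = 278.4 mi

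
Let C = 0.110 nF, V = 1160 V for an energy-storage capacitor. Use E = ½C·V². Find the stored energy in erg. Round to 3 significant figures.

Directly: E = ½CV².
C = 0.110 nF = 1.100×10^-10 F; V = 1160 V.
E = 7.401×10^-5 J  (the unit combination reduces to kg·m²/s² = J)
7.401×10^-5 J × (1 erg / 1.000×10^-7 J) = 740.1 erg

740 erg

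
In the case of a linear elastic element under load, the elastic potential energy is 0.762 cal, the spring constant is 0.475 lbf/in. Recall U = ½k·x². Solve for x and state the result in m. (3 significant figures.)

0.277 m

Solving U = ½k·x² for x: x = √(2U/k).
U = 0.762 cal = 3.188 J; k = 0.475 lbf/in = 83.19 N/m.
x = 0.2769 m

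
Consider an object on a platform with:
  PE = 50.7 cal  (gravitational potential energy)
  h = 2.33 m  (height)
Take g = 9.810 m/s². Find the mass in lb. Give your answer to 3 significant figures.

Solving PE = m·g·h for m: m = PE/(g·h).
PE = 50.7 cal = 212.1 J; h = 2.33 m; g = 9.810 m/s².
m = 9.281 kg
9.281 kg × (1 lb / 0.4536 kg) = 20.46 lb

20.5 lb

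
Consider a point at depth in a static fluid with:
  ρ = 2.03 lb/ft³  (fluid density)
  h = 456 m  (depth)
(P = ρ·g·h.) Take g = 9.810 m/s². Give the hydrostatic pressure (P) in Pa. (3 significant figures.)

Directly: P = ρgh.
ρ = 2.03 lb/ft³ = 32.52 kg/m³; h = 456 m; g = 9.810 m/s².
P = 1.455×10^5 Pa

1.45×10^5 Pa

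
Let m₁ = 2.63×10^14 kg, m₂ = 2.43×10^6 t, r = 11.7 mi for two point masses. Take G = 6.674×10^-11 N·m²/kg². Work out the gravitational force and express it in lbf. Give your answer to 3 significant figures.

27000 lbf

F is given directly by: F = Gm₁m₂/r².
m₁ = 2.63×10^14 kg; m₂ = 2.43×10^6 t = 2.430×10^9 kg; r = 11.7 mi = 18829 m; G = 6.674×10^-11 N·m²/kg².
F = 1.203×10^5 N
1.203×10^5 N × (1 lbf / 4.448 N) = 27045 lbf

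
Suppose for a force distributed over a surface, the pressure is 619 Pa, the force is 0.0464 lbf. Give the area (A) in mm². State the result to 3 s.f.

Rearranging P = F/A for A: A = F/P.
P = 619 Pa; F = 0.0464 lbf = 0.2064 N.
A = 3.334×10^-4 m²
3.334×10^-4 m² × (1 mm² / 1.000×10^-6 m²) = 333.4 mm²

333 mm²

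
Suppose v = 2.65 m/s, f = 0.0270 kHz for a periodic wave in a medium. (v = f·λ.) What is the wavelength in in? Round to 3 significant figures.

Solving v = f·λ for λ: λ = v/f.
v = 2.65 m/s; f = 0.0270 kHz = 27.00 Hz.
λ = 0.09815 m
0.09815 m × (1 in / 0.02540 m) = 3.864 in

3.86 in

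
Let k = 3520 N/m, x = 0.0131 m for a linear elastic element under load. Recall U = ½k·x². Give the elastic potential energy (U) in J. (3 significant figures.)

0.302 J

U is given directly by: U = ½kx².
k = 3520 N/m; x = 0.0131 m.
U = 0.3020 J  (the unit combination reduces to kg·m²/s² = J)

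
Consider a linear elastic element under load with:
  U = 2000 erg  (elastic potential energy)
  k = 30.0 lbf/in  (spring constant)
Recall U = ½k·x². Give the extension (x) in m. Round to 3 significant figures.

2.76×10^-4 m

Rearranging U = ½k·x² for x: x = √(2U/k).
U = 2000 erg = 2.000×10^-4 J; k = 30.0 lbf/in = 5254 N/m.
x = 2.759×10^-4 m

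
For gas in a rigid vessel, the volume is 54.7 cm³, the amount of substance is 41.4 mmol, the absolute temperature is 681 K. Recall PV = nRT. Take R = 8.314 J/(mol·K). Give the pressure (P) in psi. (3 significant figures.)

622 psi

From the ideal-gas law: P = nRT/V.
V = 54.7 cm³ = 5.470×10^-5 m³; n = 41.4 mmol = 0.04140 mol; T = 681 K; R = 8.314 J/(mol·K).
P = 4.285×10^6 Pa
4.285×10^6 Pa × (1 psi / 6895 Pa) = 621.5 psi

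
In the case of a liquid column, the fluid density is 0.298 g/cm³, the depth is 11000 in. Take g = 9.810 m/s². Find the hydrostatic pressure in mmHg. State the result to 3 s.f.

6130 mmHg

P is given directly by: P = ρgh.
ρ = 0.298 g/cm³ = 298.0 kg/m³; h = 11000 in = 279.4 m; g = 9.810 m/s².
P = 8.168×10^5 Pa  (the unit combination reduces to kg/(m·s²) = Pa)
8.168×10^5 Pa × (1 mmHg / 133.3 Pa) = 6126 mmHg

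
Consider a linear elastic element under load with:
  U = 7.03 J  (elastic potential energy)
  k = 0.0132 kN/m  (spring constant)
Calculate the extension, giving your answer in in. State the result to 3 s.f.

Rearranging U = ½k·x² for x: x = √(2U/k).
U = 7.03 J; k = 0.0132 kN/m = 13.20 N/m.
x = 1.032 m
1.032 m × (1 in / 0.02540 m) = 40.63 in

40.6 in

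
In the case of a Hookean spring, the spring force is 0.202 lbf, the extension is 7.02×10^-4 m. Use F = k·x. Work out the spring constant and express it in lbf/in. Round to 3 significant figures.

7.31 lbf/in

From Hooke's law: k = F/x.
F = 0.202 lbf = 0.8985 N; x = 7.02×10^-4 m.
k = 1280 N/m
1280 N/m × (1 lbf/in / 175.1 N/m) = 7.309 lbf/in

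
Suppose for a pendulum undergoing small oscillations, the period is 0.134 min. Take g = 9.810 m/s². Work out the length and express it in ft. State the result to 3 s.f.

52.7 ft

Rearranging: L = g·(T/2π)².
T = 0.134 min = 8.040 s; g = 9.810 m/s².
L = 16.06 m
16.06 m × (1 ft / 0.3048 m) = 52.70 ft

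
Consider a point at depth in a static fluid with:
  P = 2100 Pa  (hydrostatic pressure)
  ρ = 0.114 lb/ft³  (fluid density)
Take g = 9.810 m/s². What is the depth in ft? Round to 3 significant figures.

Solving P = ρ·g·h for h: h = P/(ρ·g).
P = 2100 Pa; ρ = 0.114 lb/ft³ = 1.826 kg/m³; g = 9.810 m/s².
h = 117.2 m
117.2 m × (1 ft / 0.3048 m) = 384.6 ft

385 ft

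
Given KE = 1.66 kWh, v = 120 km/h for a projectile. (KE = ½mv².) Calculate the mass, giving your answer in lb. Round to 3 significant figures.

Solving KE = ½mv² for m: m = 2·KE/v².
KE = 1.66 kWh = 5.976×10^6 J; v = 120 km/h = 33.33 m/s.
m = 10757 kg
10757 kg × (1 lb / 0.4536 kg) = 23715 lb

23700 lb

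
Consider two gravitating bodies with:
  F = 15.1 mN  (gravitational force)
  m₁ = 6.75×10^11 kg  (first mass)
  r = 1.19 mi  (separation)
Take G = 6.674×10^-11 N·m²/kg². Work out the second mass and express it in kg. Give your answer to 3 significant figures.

From Newton's law of gravitation: m₂ = F·r²/(G·m₁).
F = 15.1 mN = 0.01510 N; m₁ = 6.75×10^11 kg; r = 1.19 mi = 1915 m; G = 6.674×10^-11 N·m²/kg².
m₂ = 1229 kg

1230 kg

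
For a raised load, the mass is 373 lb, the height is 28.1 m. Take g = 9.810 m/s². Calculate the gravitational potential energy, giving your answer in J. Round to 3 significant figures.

PE is given directly by: PE = mgh.
m = 373 lb = 169.2 kg; h = 28.1 m; g = 9.810 m/s².
PE = 46639 J  (the unit combination reduces to kg·m²/s² = J)

46600 J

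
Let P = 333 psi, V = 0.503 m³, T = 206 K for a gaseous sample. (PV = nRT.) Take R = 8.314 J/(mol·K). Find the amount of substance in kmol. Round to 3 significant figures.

From the ideal-gas law: n = PV/(RT).
P = 333 psi = 2.296×10^6 Pa; V = 0.503 m³; T = 206 K; R = 8.314 J/(mol·K).
n = 674.3 mol
674.3 mol × (1 kmol / 1000 mol) = 0.6743 kmol

0.674 kmol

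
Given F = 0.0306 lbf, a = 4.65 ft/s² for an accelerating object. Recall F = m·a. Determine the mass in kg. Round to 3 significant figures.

0.0960 kg

From Newton's second law: m = F/a.
F = 0.0306 lbf = 0.1361 N; a = 4.65 ft/s² = 1.417 m/s².
m = 0.09604 kg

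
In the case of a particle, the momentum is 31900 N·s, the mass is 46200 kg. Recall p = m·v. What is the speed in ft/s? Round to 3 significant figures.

2.27 ft/s

Solving p = m·v for v: v = p/m.
p = 31900 N·s = 31900 kg·m/s; m = 46200 kg.
v = 0.6905 m/s
0.6905 m/s × (1 ft/s / 0.3048 m/s) = 2.265 ft/s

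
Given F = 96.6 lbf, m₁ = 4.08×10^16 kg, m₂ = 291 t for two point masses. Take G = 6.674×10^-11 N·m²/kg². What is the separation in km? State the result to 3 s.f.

From Newton's law of gravitation: r = √(G·m₁m₂/F).
F = 96.6 lbf = 429.7 N; m₁ = 4.08×10^16 kg; m₂ = 291 t = 2.910×10^5 kg; G = 6.674×10^-11 N·m²/kg².
r = 42943 m
42943 m × (1 km / 1000 m) = 42.94 km

42.9 km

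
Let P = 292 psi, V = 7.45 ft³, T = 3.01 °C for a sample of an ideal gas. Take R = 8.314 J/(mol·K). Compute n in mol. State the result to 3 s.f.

185 mol

Solving PV = nRT for n: n = PV/(RT).
P = 292 psi = 2.013×10^6 Pa; V = 7.45 ft³ = 0.2110 m³; T = 3.01 °C = 276.2 K; R = 8.314 J/(mol·K).
n = 185.0 mol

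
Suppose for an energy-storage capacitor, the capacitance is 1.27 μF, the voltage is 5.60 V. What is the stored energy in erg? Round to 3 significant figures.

E is given directly by: E = ½CV².
C = 1.27 μF = 1.270×10^-6 F; V = 5.60 V.
E = 1.991×10^-5 J
1.991×10^-5 J × (1 erg / 1.000×10^-7 J) = 199.1 erg

199 erg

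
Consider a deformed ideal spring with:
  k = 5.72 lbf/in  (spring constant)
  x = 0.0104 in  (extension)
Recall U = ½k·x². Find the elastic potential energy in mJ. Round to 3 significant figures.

U is given directly by: U = ½kx².
k = 5.72 lbf/in = 1002 N/m; x = 0.0104 in = 2.642×10^-4 m.
U = 3.495×10^-5 J
3.495×10^-5 J × (1 mJ / 0.001000 J) = 0.03495 mJ

0.0350 mJ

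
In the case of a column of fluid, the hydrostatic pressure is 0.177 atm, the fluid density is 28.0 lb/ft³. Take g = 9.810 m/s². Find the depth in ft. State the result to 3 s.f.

13.4 ft

Solving P = ρ·g·h for h: h = P/(ρ·g).
P = 0.177 atm = 17935 Pa; ρ = 28.0 lb/ft³ = 448.5 kg/m³; g = 9.810 m/s².
h = 4.076 m
4.076 m × (1 ft / 0.3048 m) = 13.37 ft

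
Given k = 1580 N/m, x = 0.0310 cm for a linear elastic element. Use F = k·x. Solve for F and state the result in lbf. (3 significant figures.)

0.110 lbf

F is given directly by: F = kx.
k = 1580 N/m; x = 0.0310 cm = 3.100×10^-4 m.
F = 0.4898 N
0.4898 N × (1 lbf / 4.448 N) = 0.1101 lbf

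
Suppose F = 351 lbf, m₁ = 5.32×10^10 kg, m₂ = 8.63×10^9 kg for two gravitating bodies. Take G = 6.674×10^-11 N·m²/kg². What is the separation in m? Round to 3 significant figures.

Rearranging: r = √(G·m₁m₂/F).
F = 351 lbf = 1561 N; m₁ = 5.32×10^10 kg; m₂ = 8.63×10^9 kg; G = 6.674×10^-11 N·m²/kg².
r = 4430 m

4430 m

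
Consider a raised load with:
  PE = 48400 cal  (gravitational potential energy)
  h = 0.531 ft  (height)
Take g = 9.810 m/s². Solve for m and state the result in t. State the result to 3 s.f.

128 t

Solving PE = m·g·h for m: m = PE/(g·h).
PE = 48400 cal = 2.025×10^5 J; h = 0.531 ft = 0.1618 m; g = 9.810 m/s².
m = 1.275×10^5 kg
1.275×10^5 kg × (1 t / 1000 kg) = 127.5 t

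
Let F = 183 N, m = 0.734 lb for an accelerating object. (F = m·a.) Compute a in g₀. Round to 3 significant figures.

56.0 g₀

From Newton's second law: a = F/m.
F = 183 N; m = 0.734 lb = 0.3329 kg.
a = 549.7 m/s²
549.7 m/s² × (1 g₀ / 9.807 m/s²) = 56.05 g₀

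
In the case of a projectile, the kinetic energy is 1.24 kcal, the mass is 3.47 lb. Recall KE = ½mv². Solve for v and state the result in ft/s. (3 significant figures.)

266 ft/s

Rearranging: v = √(2·KE/m).
KE = 1.24 kcal = 5188 J; m = 3.47 lb = 1.574 kg.
v = 81.19 m/s
81.19 m/s × (1 ft/s / 0.3048 m/s) = 266.4 ft/s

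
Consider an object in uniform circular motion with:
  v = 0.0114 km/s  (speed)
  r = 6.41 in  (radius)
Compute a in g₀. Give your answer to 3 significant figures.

a is given directly by: a = v²/r.
v = 0.0114 km/s = 11.40 m/s; r = 6.41 in = 0.1628 m.
a = 798.2 m/s²
798.2 m/s² × (1 g₀ / 9.807 m/s²) = 81.39 g₀

81.4 g₀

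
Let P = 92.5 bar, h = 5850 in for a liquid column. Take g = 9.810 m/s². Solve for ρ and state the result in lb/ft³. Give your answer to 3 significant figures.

Rearranging: ρ = P/(g·h).
P = 92.5 bar = 9.250×10^6 Pa; h = 5850 in = 148.6 m; g = 9.810 m/s².
ρ = 6346 kg/m³
6346 kg/m³ × (1 lb/ft³ / 16.02 kg/m³) = 396.2 lb/ft³

396 lb/ft³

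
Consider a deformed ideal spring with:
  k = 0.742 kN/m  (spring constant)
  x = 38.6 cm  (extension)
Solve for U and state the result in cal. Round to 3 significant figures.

13.2 cal

U is given directly by: U = ½kx².
k = 0.742 kN/m = 742.0 N/m; x = 38.6 cm = 0.3860 m.
U = 55.28 J  (the unit combination reduces to kg·m²/s² = J)
55.28 J × (1 cal / 4.184 J) = 13.21 cal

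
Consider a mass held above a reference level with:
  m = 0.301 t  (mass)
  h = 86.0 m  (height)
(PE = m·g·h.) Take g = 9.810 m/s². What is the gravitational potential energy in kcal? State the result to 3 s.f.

60.7 kcal

Directly: PE = mgh.
m = 0.301 t = 301.0 kg; h = 86.0 m; g = 9.810 m/s².
PE = 2.539×10^5 J  (the unit combination reduces to kg·m²/s² = J)
2.539×10^5 J × (1 kcal / 4184 J) = 60.69 kcal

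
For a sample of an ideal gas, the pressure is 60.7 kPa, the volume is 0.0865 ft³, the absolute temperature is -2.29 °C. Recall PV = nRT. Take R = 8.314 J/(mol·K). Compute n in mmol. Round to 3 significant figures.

66.0 mmol

From the ideal-gas law: n = PV/(RT).
P = 60.7 kPa = 60700 Pa; V = 0.0865 ft³ = 0.002449 m³; T = -2.29 °C = 270.9 K; R = 8.314 J/(mol·K).
n = 0.06602 mol
0.06602 mol × (1 mmol / 0.001000 mol) = 66.02 mmol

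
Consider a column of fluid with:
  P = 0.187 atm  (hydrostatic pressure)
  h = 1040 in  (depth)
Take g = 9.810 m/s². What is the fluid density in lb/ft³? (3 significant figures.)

Rearranging P = ρ·g·h for ρ: ρ = P/(g·h).
P = 0.187 atm = 18948 Pa; h = 1040 in = 26.42 m; g = 9.810 m/s².
ρ = 73.12 kg/m³
73.12 kg/m³ × (1 lb/ft³ / 16.02 kg/m³) = 4.565 lb/ft³

4.56 lb/ft³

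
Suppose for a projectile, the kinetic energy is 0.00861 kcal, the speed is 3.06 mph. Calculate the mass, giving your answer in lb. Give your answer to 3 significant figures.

84.9 lb

Rearranging: m = 2·KE/v².
KE = 0.00861 kcal = 36.02 J; v = 3.06 mph = 1.368 m/s.
m = 38.50 kg
38.50 kg × (1 lb / 0.4536 kg) = 84.88 lb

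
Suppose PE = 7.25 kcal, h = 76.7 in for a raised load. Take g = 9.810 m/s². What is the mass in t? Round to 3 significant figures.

Rearranging PE = m·g·h for m: m = PE/(g·h).
PE = 7.25 kcal = 30334 J; h = 76.7 in = 1.948 m; g = 9.810 m/s².
m = 1587 kg
1587 kg × (1 t / 1000 kg) = 1.587 t

1.59 t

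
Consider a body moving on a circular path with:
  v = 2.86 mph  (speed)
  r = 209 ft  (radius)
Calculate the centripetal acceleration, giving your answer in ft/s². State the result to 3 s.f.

a is given directly by: a = v²/r.
v = 2.86 mph = 1.279 m/s; r = 209 ft = 63.70 m.
a = 0.02566 m/s²
0.02566 m/s² × (1 ft/s² / 0.3048 m/s²) = 0.08419 ft/s²

0.0842 ft/s²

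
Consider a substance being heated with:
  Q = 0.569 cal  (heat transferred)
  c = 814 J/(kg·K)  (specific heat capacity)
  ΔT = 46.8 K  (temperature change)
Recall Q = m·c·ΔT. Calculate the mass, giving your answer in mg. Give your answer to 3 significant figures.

Rearranging: m = Q/(c·ΔT).
Q = 0.569 cal = 2.381 J; c = 814 J/(kg·K); ΔT = 46.8 K.
m = 6.249×10^-5 kg
6.249×10^-5 kg × (1 mg / 1.000×10^-6 kg) = 62.49 mg

62.5 mg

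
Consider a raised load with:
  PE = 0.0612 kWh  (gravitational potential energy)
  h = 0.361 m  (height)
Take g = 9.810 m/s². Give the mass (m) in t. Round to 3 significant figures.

Rearranging: m = PE/(g·h).
PE = 0.0612 kWh = 2.203×10^5 J; h = 0.361 m; g = 9.810 m/s².
m = 62213 kg
62213 kg × (1 t / 1000 kg) = 62.21 t

62.2 t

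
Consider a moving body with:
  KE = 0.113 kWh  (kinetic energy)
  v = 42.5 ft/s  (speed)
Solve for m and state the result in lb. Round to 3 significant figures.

10700 lb

Rearranging: m = 2·KE/v².
KE = 0.113 kWh = 4.068×10^5 J; v = 42.5 ft/s = 12.95 m/s.
m = 4848 kg
4848 kg × (1 lb / 0.4536 kg) = 10689 lb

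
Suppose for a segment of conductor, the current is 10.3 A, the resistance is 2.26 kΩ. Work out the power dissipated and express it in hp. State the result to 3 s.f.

P is given directly by: P = I²R.
I = 10.3 A; R = 2.26 kΩ = 2260 Ω.
P = 2.398×10^5 W
2.398×10^5 W × (1 hp / 745.7 W) = 321.5 hp

322 hp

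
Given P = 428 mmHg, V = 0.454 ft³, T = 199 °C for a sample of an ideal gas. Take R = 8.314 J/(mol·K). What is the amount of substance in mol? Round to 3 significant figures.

From the ideal-gas law: n = PV/(RT).
P = 428 mmHg = 57062 Pa; V = 0.454 ft³ = 0.01286 m³; T = 199 °C = 472.1 K; R = 8.314 J/(mol·K).
n = 0.1869 mol

0.187 mol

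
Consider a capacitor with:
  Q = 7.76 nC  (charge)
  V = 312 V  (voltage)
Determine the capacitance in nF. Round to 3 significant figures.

0.0249 nF

Directly: C = Q/V.
Q = 7.76 nC = 7.760×10^-9 C; V = 312 V.
C = 2.487×10^-11 F
2.487×10^-11 F × (1 nF / 1.000×10^-9 F) = 0.02487 nF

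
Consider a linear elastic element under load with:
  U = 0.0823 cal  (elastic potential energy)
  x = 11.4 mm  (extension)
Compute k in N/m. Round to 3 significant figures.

Rearranging U = ½k·x² for k: k = 2U/x².
U = 0.0823 cal = 0.3443 J; x = 11.4 mm = 0.01140 m.
k = 5299 N/m

5300 N/m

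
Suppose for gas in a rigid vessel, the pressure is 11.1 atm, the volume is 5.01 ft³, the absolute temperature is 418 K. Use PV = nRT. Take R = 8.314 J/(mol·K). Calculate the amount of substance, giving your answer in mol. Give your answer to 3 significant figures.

From the ideal-gas law: n = PV/(RT).
P = 11.1 atm = 1.125×10^6 Pa; V = 5.01 ft³ = 0.1419 m³; T = 418 K; R = 8.314 J/(mol·K).
n = 45.91 mol

45.9 mol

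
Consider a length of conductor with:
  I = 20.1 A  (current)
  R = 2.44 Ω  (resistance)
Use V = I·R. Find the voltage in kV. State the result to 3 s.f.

From Ohm's law: V = IR.
I = 20.1 A; R = 2.44 Ω.
V = 49.04 V  (the unit combination reduces to kg·m²/(A·s³) = V)
49.04 V × (1 kV / 1000 V) = 0.04904 kV

0.0490 kV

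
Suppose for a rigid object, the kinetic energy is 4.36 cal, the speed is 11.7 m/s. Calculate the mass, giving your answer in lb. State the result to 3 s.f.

Rearranging KE = ½mv² for m: m = 2·KE/v².
KE = 4.36 cal = 18.24 J; v = 11.7 m/s.
m = 0.2665 kg
0.2665 kg × (1 lb / 0.4536 kg) = 0.5876 lb

0.588 lb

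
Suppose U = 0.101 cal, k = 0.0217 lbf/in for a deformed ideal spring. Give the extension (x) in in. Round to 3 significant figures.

Solving U = ½k·x² for x: x = √(2U/k).
U = 0.101 cal = 0.4226 J; k = 0.0217 lbf/in = 3.800 N/m.
x = 0.4716 m
0.4716 m × (1 in / 0.02540 m) = 18.57 in

18.6 in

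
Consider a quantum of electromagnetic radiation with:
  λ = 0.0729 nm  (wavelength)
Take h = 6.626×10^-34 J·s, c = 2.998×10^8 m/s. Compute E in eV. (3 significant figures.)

Directly: E = hc/λ.
λ = 0.0729 nm = 7.290×10^-11 m; h = 6.626×10^-34 J·s; c = 2.998×10^8 m/s.
E = 2.725×10^-15 J
2.725×10^-15 J × (1 eV / 1.602×10^-19 J) = 17008 eV

17000 eV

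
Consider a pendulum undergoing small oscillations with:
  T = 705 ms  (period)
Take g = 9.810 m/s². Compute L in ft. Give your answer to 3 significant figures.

0.405 ft

Solving T = 2π√(L/g) for L: L = g·(T/2π)².
T = 705 ms = 0.7050 s; g = 9.810 m/s².
L = 0.1235 m
0.1235 m × (1 ft / 0.3048 m) = 0.4052 ft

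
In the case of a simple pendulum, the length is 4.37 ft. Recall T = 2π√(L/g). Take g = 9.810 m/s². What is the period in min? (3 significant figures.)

0.0386 min

T is given directly by: T = 2π√(L/g).
L = 4.37 ft = 1.332 m; g = 9.810 m/s².
T = 2.315 s
2.315 s × (1 min / 60.00 s) = 0.03859 min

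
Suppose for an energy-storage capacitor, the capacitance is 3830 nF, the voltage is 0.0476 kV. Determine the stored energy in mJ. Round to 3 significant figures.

Directly: E = ½CV².
C = 3830 nF = 3.830×10^-6 F; V = 0.0476 kV = 47.60 V.
E = 0.004339 J  (the unit combination reduces to kg·m²/s² = J)
0.004339 J × (1 mJ / 0.001000 J) = 4.339 mJ

4.34 mJ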